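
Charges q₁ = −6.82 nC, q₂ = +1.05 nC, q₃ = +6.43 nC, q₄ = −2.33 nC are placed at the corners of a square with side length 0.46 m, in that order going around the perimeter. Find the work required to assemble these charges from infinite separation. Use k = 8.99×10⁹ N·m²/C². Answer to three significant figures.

The work to assemble the configuration equals its total potential energy, U = Σ kqᵢqⱼ/rᵢⱼ over all pairs.
The four side pairs have separation 0.460 m and the two diagonal pairs 0.651 m.
Summing all 6 pair terms gives U = -6.30×10⁻⁷ J.

-6.30×10⁻⁷ J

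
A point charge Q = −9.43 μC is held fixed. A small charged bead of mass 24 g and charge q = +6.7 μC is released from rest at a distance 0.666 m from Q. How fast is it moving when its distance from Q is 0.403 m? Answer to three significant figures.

6.81 m/s

Only the electrostatic force acts, so mechanical energy is conserved: ½mv² = U₁ − U₂ = kQq(1/r₁ − 1/r₂).
U₁ − U₂ = (8.99×10⁹ N·m²/C²)(-9.43×10⁻⁶ C)(6.70×10⁻⁶ C)(1/0.666 − 1/0.403) = 0.557 J.
v = √(2·0.557/0.0240) = 6.81 m/s.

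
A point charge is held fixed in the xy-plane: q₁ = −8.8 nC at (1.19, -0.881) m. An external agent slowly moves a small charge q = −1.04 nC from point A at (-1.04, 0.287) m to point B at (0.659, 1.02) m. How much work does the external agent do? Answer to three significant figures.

For quasistatic motion the external work equals the change in potential energy: W_ext = qΔV = q(V_B − V_A).
At A: distance to the source charge is 2.52 m; V_A = kq₁/r = -31.4 V.
At B: distance to the source charge is 1.97 m; V_B = kq₁/r = -40.1 V.
ΔV = V_B − V_A = -8.66 V.
W_ext = qΔV = (-1.04×10⁻⁹ C)(-8.66 V) = 9.00×10⁻⁹ J.

9.00×10⁻⁹ J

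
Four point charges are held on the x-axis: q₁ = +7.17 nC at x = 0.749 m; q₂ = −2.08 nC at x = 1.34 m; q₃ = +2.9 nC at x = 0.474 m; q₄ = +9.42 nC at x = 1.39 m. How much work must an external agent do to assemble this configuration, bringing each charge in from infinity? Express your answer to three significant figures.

The work to assemble the configuration equals its total potential energy, U = Σ kqᵢqⱼ/rᵢⱼ over all pairs.
Pair separations: r₁₂ = 0.591 m, r₁₃ = 0.275 m, r₁₄ = 0.641 m, r₂₃ = 0.866 m, r₂₄ = 0.0500 m, r₃₄ = 0.916 m.
Summing all 6 pair terms gives U = -1.92×10⁻⁶ J.

-1.92×10⁻⁶ J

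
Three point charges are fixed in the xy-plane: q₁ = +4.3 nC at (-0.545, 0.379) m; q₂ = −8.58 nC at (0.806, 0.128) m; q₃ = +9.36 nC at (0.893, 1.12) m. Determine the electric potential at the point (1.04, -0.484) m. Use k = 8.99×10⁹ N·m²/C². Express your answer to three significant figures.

-44.1 V

Electric potential is a scalar, so the contributions from each charge add algebraically: V = Σ kqᵢ/rᵢ.
Distances from the field point to each charge: r₁ = 1.80 m, r₂ = 0.655 m, r₃ = 1.61 m.
V = k[(4.30×10⁻⁹)/(1.80) + (-8.58×10⁻⁹)/(0.655) + (9.36×10⁻⁹)/(1.61)] = -44.1 V.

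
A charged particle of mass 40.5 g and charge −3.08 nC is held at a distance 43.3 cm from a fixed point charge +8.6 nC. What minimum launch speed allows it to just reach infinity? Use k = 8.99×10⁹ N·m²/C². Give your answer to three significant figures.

5.21×10⁻³ m/s

To just escape, total mechanical energy must reach zero at infinity: ½mv²_min + U = 0, so ½mv²_min = −U = |kQq|/r.
|U| = |kQq|/r = (8.99×10⁹ N·m²/C²)(8.60×10⁻⁹)(3.08×10⁻⁹)/(0.433) = 5.50×10⁻⁷ J.
v_min = √(2|U|/m) = √(2·5.50×10⁻⁷/0.0405) = 5.21×10⁻³ m/s.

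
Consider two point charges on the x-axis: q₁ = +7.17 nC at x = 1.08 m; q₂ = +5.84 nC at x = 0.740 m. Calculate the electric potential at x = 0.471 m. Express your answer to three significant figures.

Electric potential is a scalar, so the contributions from each charge add algebraically: V = Σ kqᵢ/rᵢ.
Distances from the field point to each charge: r₁ = 0.609 m, r₂ = 0.269 m.
V = k[(7.17×10⁻⁹)/(0.609) + (5.84×10⁻⁹)/(0.269)] = 301 V.

301 V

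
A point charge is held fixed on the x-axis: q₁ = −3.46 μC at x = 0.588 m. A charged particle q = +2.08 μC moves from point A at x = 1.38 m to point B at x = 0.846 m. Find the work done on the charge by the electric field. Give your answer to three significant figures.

0.169 J

The work done by the electric force is W_field = −ΔU = −q(V_B − V_A) = q(V_A − V_B).
At A: distance to the source charge is 0.792 m; V_A = kq₁/r = -3.93×10⁴ V.
At B: distance to the source charge is 0.258 m; V_B = kq₁/r = -1.21×10⁵ V.
ΔV = V_B − V_A = -8.13×10⁴ V.
W_field = −qΔV = −(2.08×10⁻⁶ C)(-8.13×10⁴ V) = 0.169 J.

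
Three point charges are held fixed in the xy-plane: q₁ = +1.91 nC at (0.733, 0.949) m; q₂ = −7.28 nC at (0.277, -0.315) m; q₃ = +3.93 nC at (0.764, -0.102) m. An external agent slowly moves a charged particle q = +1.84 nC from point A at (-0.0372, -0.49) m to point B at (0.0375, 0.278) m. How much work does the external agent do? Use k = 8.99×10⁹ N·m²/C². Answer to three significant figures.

1.66×10⁻⁷ J

For quasistatic motion the external work equals the change in potential energy: W_ext = qΔV = q(V_B − V_A).
At A: distances to the source charges are 1.63 m, 0.360 m, 0.890 m; V_A = Σ kqᵢ/rᵢ = -132 V.
At B: distances to the source charges are 0.966 m, 0.640 m, 0.820 m; V_B = Σ kqᵢ/rᵢ = -41.5 V.
ΔV = V_B − V_A = 90.3 V.
W_ext = qΔV = (1.84×10⁻⁹ C)(90.3 V) = 1.66×10⁻⁷ J.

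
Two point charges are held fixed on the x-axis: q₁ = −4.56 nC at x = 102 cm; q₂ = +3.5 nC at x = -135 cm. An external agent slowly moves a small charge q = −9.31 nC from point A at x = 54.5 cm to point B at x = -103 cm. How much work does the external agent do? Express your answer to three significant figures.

-1.38×10⁻⁶ J

For quasistatic motion the external work equals the change in potential energy: W_ext = qΔV = q(V_B − V_A).
At A: distances to the source charges are 0.475 m, 1.90 m; V_A = Σ kqᵢ/rᵢ = -69.7 V.
At B: distances to the source charges are 2.05 m, 0.320 m; V_B = Σ kqᵢ/rᵢ = 78.3 V.
ΔV = V_B − V_A = 148 V.
W_ext = qΔV = (-9.31×10⁻⁹ C)(148 V) = -1.38×10⁻⁶ J.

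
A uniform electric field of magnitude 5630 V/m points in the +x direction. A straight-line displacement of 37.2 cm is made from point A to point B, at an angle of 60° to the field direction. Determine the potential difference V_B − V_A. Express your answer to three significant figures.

-1050 V

Only the component of displacement along E changes the potential: ΔV = −E·d·cosθ.
ΔV = −(5630 V/m)(0.372 m)cos60° = -1050 V.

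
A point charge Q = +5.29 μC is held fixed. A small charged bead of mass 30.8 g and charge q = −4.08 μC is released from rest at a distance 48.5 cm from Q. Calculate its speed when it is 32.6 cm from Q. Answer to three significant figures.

Only the electrostatic force acts, so mechanical energy is conserved: ½mv² = U₁ − U₂ = kQq(1/r₁ − 1/r₂).
U₁ − U₂ = (8.99×10⁹ N·m²/C²)(5.29×10⁻⁶ C)(-4.08×10⁻⁶ C)(1/0.485 − 1/0.326) = 0.195 J.
v = √(2·0.195/0.0308) = 3.56 m/s.

3.56 m/s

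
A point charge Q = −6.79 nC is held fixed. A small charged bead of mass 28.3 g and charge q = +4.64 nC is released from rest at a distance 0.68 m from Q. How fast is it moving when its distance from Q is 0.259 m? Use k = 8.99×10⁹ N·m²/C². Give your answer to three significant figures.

Only the electrostatic force acts, so mechanical energy is conserved: ½mv² = U₁ − U₂ = kQq(1/r₁ − 1/r₂).
U₁ − U₂ = (8.99×10⁹ N·m²/C²)(-6.79×10⁻⁹ C)(4.64×10⁻⁹ C)(1/0.680 − 1/0.259) = 6.77×10⁻⁷ J.
v = √(2·6.77×10⁻⁷/0.0283) = 6.92×10⁻³ m/s.

6.92×10⁻³ m/s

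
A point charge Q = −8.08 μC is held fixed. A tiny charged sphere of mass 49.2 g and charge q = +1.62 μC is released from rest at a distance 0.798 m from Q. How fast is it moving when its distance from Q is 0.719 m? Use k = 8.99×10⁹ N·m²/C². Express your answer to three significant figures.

0.812 m/s

Only the electrostatic force acts, so mechanical energy is conserved: ½mv² = U₁ − U₂ = kQq(1/r₁ − 1/r₂).
U₁ − U₂ = (8.99×10⁹ N·m²/C²)(-8.08×10⁻⁶ C)(1.62×10⁻⁶ C)(1/0.798 − 1/0.719) = 0.0162 J.
v = √(2·0.0162/0.0492) = 0.812 m/s.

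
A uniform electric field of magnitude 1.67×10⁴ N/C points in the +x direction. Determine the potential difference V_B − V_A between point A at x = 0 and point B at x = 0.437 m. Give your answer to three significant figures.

In a uniform field, potential decreases in the direction of E: V_B − V_A = −E·Δx.
V_B − V_A = −(1.67×10⁴ V/m)(0.437 m) = -7300 V.

-7300 V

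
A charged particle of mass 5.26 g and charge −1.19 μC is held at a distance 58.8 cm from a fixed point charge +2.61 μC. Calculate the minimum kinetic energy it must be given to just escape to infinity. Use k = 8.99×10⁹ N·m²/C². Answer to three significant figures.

To just escape, total mechanical energy must reach zero at infinity: ½mv²_min + U = 0, so ½mv²_min = −U = |kQq|/r.
|U| = |kQq|/r = (8.99×10⁹ N·m²/C²)(2.61×10⁻⁶)(1.19×10⁻⁶)/(0.588) = 0.0475 J.

0.0475 J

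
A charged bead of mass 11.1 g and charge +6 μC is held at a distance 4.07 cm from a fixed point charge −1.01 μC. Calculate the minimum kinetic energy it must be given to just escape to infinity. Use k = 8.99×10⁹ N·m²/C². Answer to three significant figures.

To just escape, total mechanical energy must reach zero at infinity: ½mv²_min + U = 0, so ½mv²_min = −U = |kQq|/r.
|U| = |kQq|/r = (8.99×10⁹ N·m²/C²)(1.01×10⁻⁶)(6.00×10⁻⁶)/(0.0407) = 1.34 J.

1.34 J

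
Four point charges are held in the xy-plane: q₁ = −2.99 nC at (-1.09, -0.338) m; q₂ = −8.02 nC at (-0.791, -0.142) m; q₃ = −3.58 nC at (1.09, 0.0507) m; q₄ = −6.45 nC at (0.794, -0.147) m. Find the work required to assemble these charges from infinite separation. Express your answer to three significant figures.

1.75×10⁻⁶ J

The assembly work is the sum of pairwise potential energies, U = Σ_{i<j} kqᵢqⱼ/rᵢⱼ.
Pair separations: r₁₂ = 0.358 m, r₁₃ = 2.21 m, r₁₄ = 1.89 m, r₂₃ = 1.89 m, r₂₄ = 1.59 m, r₃₄ = 0.356 m.
Summing all 6 pair terms gives U = 1.75×10⁻⁶ J.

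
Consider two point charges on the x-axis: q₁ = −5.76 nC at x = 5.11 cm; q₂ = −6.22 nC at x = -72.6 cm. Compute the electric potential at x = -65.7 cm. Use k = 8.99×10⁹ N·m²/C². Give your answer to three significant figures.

The total potential is the scalar sum of each charge's contribution, V = Σ kqᵢ/rᵢ.
Distances from the field point to each charge: r₁ = 0.708 m, r₂ = 0.0690 m.
V = k[(-5.76×10⁻⁹)/(0.708) + (-6.22×10⁻⁹)/(0.0690)] = -884 V.

-884 V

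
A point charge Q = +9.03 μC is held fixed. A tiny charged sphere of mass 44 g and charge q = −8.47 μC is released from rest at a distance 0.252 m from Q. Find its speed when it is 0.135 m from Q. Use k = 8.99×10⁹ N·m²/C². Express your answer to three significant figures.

10.4 m/s

Only the electrostatic force acts, so mechanical energy is conserved: ½mv² = U₁ − U₂ = kQq(1/r₁ − 1/r₂).
U₁ − U₂ = (8.99×10⁹ N·m²/C²)(9.03×10⁻⁶ C)(-8.47×10⁻⁶ C)(1/0.252 − 1/0.135) = 2.36 J.
v = √(2·2.36/0.0440) = 10.4 m/s.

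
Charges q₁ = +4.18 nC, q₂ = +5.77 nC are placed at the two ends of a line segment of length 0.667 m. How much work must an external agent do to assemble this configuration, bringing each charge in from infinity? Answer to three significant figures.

The work to assemble the configuration equals its total potential energy, U = Σ kqᵢqⱼ/rᵢⱼ over all pairs.
The separation is r = 0.667 m.
U = (3.25×10⁻⁷) = 3.25×10⁻⁷ J.

3.25×10⁻⁷ J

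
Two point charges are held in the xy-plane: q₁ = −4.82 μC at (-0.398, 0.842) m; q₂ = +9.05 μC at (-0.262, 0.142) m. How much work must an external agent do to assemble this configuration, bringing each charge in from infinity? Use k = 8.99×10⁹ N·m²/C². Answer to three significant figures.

-0.550 J

The assembly work is the sum of pairwise potential energies, U = Σ_{i<j} kqᵢqⱼ/rᵢⱼ.
Pair separations: r₁₂ = 0.713 m.
U = (-0.550) = -0.550 J.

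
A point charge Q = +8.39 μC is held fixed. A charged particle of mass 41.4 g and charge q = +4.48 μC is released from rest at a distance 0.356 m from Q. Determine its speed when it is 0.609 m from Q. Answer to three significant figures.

Only the electrostatic force acts, so mechanical energy is conserved: ½mv² = U₁ − U₂ = kQq(1/r₁ − 1/r₂).
U₁ − U₂ = (8.99×10⁹ N·m²/C²)(8.39×10⁻⁶ C)(4.48×10⁻⁶ C)(1/0.356 − 1/0.609) = 0.394 J.
v = √(2·0.394/0.0414) = 4.36 m/s.

4.36 m/s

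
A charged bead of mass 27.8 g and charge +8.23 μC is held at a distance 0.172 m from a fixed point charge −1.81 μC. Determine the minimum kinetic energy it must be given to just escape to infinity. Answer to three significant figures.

To just escape, total mechanical energy must reach zero at infinity: ½mv²_min + U = 0, so ½mv²_min = −U = |kQq|/r.
|U| = |kQq|/r = (8.99×10⁹ N·m²/C²)(1.81×10⁻⁶)(8.23×10⁻⁶)/(0.172) = 0.779 J.

0.779 J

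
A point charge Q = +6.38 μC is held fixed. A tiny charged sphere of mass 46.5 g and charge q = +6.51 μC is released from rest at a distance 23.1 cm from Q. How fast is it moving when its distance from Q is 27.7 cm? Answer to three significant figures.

Only the electrostatic force acts, so mechanical energy is conserved: ½mv² = U₁ − U₂ = kQq(1/r₁ − 1/r₂).
U₁ − U₂ = (8.99×10⁹ N·m²/C²)(6.38×10⁻⁶ C)(6.51×10⁻⁶ C)(1/0.231 − 1/0.277) = 0.268 J.
v = √(2·0.268/0.0465) = 3.40 m/s.

3.40 m/s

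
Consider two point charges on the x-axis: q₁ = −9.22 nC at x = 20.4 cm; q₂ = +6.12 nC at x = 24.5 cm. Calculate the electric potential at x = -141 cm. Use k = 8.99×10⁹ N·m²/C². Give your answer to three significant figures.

Electric potential is a scalar, so the contributions from each charge add algebraically: V = Σ kqᵢ/rᵢ.
Distances from the field point to each charge: r₁ = 1.61 m, r₂ = 1.65 m.
V = k[(-9.22×10⁻⁹)/(1.61) + (6.12×10⁻⁹)/(1.65)] = -18.1 V.

-18.1 V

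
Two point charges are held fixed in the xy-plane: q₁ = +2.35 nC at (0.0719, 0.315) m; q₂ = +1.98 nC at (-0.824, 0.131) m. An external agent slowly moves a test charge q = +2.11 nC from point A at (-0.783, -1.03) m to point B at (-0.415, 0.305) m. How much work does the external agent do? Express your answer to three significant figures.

1.16×10⁻⁷ J

For quasistatic motion the external work equals the change in potential energy: W_ext = qΔV = q(V_B − V_A).
At A: distances to the source charges are 1.59 m, 1.16 m; V_A = Σ kqᵢ/rᵢ = 28.6 V.
At B: distances to the source charges are 0.487 m, 0.444 m; V_B = Σ kqᵢ/rᵢ = 83.4 V.
ΔV = V_B − V_A = 54.8 V.
W_ext = qΔV = (2.11×10⁻⁹ C)(54.8 V) = 1.16×10⁻⁷ J.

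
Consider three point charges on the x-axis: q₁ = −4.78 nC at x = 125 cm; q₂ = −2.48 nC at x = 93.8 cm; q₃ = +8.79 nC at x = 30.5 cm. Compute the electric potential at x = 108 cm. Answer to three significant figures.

Electric potential is a scalar, so the contributions from each charge add algebraically: V = Σ kqᵢ/rᵢ.
Distances from the field point to each charge: r₁ = 0.170 m, r₂ = 0.142 m, r₃ = 0.775 m.
V = k[(-4.78×10⁻⁹)/(0.170) + (-2.48×10⁻⁹)/(0.142) + (8.79×10⁻⁹)/(0.775)] = -308 V.

-308 V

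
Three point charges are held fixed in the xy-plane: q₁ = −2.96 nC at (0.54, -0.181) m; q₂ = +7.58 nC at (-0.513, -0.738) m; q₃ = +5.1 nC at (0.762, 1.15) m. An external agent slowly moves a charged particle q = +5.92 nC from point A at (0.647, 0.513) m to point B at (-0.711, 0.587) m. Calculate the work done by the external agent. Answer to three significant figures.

For quasistatic motion the external work equals the change in potential energy: W_ext = qΔV = q(V_B − V_A).
At A: distances to the source charges are 0.702 m, 1.71 m, 0.647 m; V_A = Σ kqᵢ/rᵢ = 72.9 V.
At B: distances to the source charges are 1.47 m, 1.34 m, 1.58 m; V_B = Σ kqᵢ/rᵢ = 61.8 V.
ΔV = V_B − V_A = -11.1 V.
W_ext = qΔV = (5.92×10⁻⁹ C)(-11.1 V) = -6.55×10⁻⁸ J.

-6.55×10⁻⁸ J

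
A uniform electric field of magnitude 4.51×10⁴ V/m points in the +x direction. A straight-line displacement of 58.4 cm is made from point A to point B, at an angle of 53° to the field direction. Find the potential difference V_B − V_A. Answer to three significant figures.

Only the component of displacement along E changes the potential: ΔV = −E·d·cosθ.
ΔV = −(4.51×10⁴ V/m)(0.584 m)cos53° = -1.59×10⁴ V.

-1.59×10⁴ V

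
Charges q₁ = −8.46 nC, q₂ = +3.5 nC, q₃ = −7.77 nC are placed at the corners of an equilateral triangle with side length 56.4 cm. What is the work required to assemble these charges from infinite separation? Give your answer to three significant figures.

The work to assemble the configuration equals its total potential energy, U = Σ kqᵢqⱼ/rᵢⱼ over all pairs.
All three pair separations equal the side length, 0.564 m.
U = (-4.72×10⁻⁷) + (1.05×10⁻⁶) + (-4.33×10⁻⁷) = 1.42×10⁻⁷ J.

1.42×10⁻⁷ J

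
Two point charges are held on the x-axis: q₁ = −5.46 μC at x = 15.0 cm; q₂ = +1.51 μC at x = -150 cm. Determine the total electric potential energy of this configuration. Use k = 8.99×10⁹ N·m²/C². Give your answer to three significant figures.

-0.0449 J

The work to assemble the configuration equals its total potential energy, U = Σ kqᵢqⱼ/rᵢⱼ over all pairs.
Pair separations: r₁₂ = 1.65 m.
U = (-0.0449) = -0.0449 J.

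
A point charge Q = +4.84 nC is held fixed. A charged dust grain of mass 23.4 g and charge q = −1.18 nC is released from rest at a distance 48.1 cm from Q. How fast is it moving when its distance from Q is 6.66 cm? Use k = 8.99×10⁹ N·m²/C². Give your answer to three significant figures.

Only the electrostatic force acts, so mechanical energy is conserved: ½mv² = U₁ − U₂ = kQq(1/r₁ − 1/r₂).
U₁ − U₂ = (8.99×10⁹ N·m²/C²)(4.84×10⁻⁹ C)(-1.18×10⁻⁹ C)(1/0.481 − 1/0.0666) = 6.64×10⁻⁷ J.
v = √(2·6.64×10⁻⁷/0.0234) = 7.53×10⁻³ m/s.

7.53×10⁻³ m/s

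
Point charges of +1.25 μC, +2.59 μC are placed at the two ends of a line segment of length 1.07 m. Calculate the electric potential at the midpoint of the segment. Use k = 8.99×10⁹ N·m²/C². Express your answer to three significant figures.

6.45×10⁴ V

Electric potential is a scalar, so the contributions from each charge add algebraically: V = Σ kqᵢ/rᵢ.
Each charge is 0.535 m from the midpoint.
V = k[(1.25×10⁻⁶)/(0.535) + (2.59×10⁻⁶)/(0.535)] = 6.45×10⁴ V.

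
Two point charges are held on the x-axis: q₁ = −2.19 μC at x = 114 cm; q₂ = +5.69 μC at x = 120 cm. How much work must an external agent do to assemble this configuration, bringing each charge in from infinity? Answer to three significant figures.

-1.87 J

The assembly work is the sum of pairwise potential energies, U = Σ_{i<j} kqᵢqⱼ/rᵢⱼ.
Pair separations: r₁₂ = 0.0600 m.
U = (-1.87) = -1.87 J.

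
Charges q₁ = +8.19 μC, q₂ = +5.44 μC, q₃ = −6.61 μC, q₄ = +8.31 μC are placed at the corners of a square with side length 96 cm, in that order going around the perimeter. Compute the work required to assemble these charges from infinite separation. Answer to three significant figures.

The assembly work is the sum of pairwise potential energies, U = Σ_{i<j} kqᵢqⱼ/rᵢⱼ.
The four side pairs have separation 0.960 m and the two diagonal pairs 1.36 m.
Summing all 6 pair terms gives U = 0.144 J.

0.144 J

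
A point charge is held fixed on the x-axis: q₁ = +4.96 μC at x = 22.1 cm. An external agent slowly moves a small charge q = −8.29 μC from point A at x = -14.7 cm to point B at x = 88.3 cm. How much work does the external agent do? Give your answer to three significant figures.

For quasistatic motion the external work equals the change in potential energy: W_ext = qΔV = q(V_B − V_A).
At A: distance to the source charge is 0.368 m; V_A = kq₁/r = 1.21×10⁵ V.
At B: distance to the source charge is 0.662 m; V_B = kq₁/r = 6.74×10⁴ V.
ΔV = V_B − V_A = -5.38×10⁴ V.
W_ext = qΔV = (-8.29×10⁻⁶ C)(-5.38×10⁴ V) = 0.446 J.

0.446 J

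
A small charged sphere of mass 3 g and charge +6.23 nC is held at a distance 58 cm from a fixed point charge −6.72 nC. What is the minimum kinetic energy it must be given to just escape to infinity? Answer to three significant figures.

To just escape, total mechanical energy must reach zero at infinity: ½mv²_min + U = 0, so ½mv²_min = −U = |kQq|/r.
|U| = |kQq|/r = (8.99×10⁹ N·m²/C²)(6.72×10⁻⁹)(6.23×10⁻⁹)/(0.580) = 6.49×10⁻⁷ J.

6.49×10⁻⁷ J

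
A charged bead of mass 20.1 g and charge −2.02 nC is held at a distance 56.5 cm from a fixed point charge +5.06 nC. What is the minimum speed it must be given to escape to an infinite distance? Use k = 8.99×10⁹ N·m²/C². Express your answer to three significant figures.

4.02×10⁻³ m/s

To just escape, total mechanical energy must reach zero at infinity: ½mv²_min + U = 0, so ½mv²_min = −U = |kQq|/r.
|U| = |kQq|/r = (8.99×10⁹ N·m²/C²)(5.06×10⁻⁹)(2.02×10⁻⁹)/(0.565) = 1.63×10⁻⁷ J.
v_min = √(2|U|/m) = √(2·1.63×10⁻⁷/0.0201) = 4.02×10⁻³ m/s.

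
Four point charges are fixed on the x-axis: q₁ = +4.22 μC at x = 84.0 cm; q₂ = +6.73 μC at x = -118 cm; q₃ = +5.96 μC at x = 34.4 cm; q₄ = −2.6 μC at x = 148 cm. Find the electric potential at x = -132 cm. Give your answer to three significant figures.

4.74×10⁵ V

Electric potential is a scalar, so the contributions from each charge add algebraically: V = Σ kqᵢ/rᵢ.
Distances from the field point to each charge: r₁ = 2.16 m, r₂ = 0.140 m, r₃ = 1.66 m, r₄ = 2.80 m.
V = k[(4.22×10⁻⁶)/(2.16) + (6.73×10⁻⁶)/(0.140) + (5.96×10⁻⁶)/(1.66) + (-2.60×10⁻⁶)/(2.80)] = 4.74×10⁵ V.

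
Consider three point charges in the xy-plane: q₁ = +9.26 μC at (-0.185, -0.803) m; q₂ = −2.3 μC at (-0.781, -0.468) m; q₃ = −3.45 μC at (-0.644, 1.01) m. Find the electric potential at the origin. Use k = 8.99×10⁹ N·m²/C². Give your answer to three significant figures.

The total potential is the scalar sum of each charge's contribution, V = Σ kqᵢ/rᵢ.
Distances from the field point to each charge: r₁ = 0.824 m, r₂ = 0.910 m, r₃ = 1.20 m.
V = k[(9.26×10⁻⁶)/(0.824) + (-2.30×10⁻⁶)/(0.910) + (-3.45×10⁻⁶)/(1.20)] = 5.24×10⁴ V.

5.24×10⁴ V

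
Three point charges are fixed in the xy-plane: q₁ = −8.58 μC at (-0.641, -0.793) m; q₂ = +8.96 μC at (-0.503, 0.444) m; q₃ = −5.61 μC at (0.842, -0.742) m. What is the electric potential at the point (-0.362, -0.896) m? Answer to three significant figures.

-2.41×10⁵ V

The total potential is the scalar sum of each charge's contribution, V = Σ kqᵢ/rᵢ.
Distances from the field point to each charge: r₁ = 0.297 m, r₂ = 1.35 m, r₃ = 1.21 m.
V = k[(-8.58×10⁻⁶)/(0.297) + (8.96×10⁻⁶)/(1.35) + (-5.61×10⁻⁶)/(1.21)] = -2.41×10⁵ V.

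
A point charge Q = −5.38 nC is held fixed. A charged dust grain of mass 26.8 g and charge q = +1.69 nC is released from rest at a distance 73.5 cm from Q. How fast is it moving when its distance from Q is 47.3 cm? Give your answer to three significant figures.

2.14×10⁻³ m/s

Only the electrostatic force acts, so mechanical energy is conserved: ½mv² = U₁ − U₂ = kQq(1/r₁ − 1/r₂).
U₁ − U₂ = (8.99×10⁹ N·m²/C²)(-5.38×10⁻⁹ C)(1.69×10⁻⁹ C)(1/0.735 − 1/0.473) = 6.16×10⁻⁸ J.
v = √(2·6.16×10⁻⁸/0.0268) = 2.14×10⁻³ m/s.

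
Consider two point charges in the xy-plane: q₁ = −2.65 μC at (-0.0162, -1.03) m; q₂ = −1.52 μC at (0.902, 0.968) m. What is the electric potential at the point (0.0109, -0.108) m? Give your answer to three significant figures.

The total potential is the scalar sum of each charge's contribution, V = Σ kqᵢ/rᵢ.
Distances from the field point to each charge: r₁ = 0.922 m, r₂ = 1.40 m.
V = k[(-2.65×10⁻⁶)/(0.922) + (-1.52×10⁻⁶)/(1.40)] = -3.56×10⁴ V.

-3.56×10⁴ V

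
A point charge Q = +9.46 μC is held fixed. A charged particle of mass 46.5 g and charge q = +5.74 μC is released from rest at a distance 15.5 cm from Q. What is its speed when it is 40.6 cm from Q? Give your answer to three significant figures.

Only the electrostatic force acts, so mechanical energy is conserved: ½mv² = U₁ − U₂ = kQq(1/r₁ − 1/r₂).
U₁ − U₂ = (8.99×10⁹ N·m²/C²)(9.46×10⁻⁶ C)(5.74×10⁻⁶ C)(1/0.155 − 1/0.406) = 1.95 J.
v = √(2·1.95/0.0465) = 9.15 m/s.

9.15 m/s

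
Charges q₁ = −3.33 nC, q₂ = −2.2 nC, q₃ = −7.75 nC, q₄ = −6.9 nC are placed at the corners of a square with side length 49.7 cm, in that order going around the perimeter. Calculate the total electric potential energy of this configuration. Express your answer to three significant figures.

The assembly work is the sum of pairwise potential energies, U = Σ_{i<j} kqᵢqⱼ/rᵢⱼ.
The four side pairs have separation 0.497 m and the two diagonal pairs 0.703 m.
Summing all 6 pair terms gives U = 2.35×10⁻⁶ J.

2.35×10⁻⁶ J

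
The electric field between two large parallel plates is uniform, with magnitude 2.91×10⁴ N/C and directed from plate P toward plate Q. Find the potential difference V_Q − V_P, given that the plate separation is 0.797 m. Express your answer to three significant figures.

In a uniform field, potential decreases in the direction of E: ΔV = −E·d for a displacement d parallel to E.
Going from P to Q is a displacement of 0.797 m along the field, so V_Q − V_P = −Ed = -2.32×10⁴ V.

-2.32×10⁴ V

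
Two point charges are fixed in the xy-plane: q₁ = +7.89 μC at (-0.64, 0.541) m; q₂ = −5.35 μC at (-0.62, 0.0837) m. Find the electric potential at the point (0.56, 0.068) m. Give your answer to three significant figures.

Electric potential is a scalar, so the contributions from each charge add algebraically: V = Σ kqᵢ/rᵢ.
Distances from the field point to each charge: r₁ = 1.29 m, r₂ = 1.18 m.
V = k[(7.89×10⁻⁶)/(1.29) + (-5.35×10⁻⁶)/(1.18)] = 1.42×10⁴ V.

1.42×10⁴ V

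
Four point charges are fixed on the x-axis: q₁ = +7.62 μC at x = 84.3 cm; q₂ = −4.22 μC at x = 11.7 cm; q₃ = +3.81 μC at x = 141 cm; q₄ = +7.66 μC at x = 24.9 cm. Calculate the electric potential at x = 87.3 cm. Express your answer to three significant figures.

2.41×10⁶ V

Electric potential is a scalar, so the contributions from each charge add algebraically: V = Σ kqᵢ/rᵢ.
Distances from the field point to each charge: r₁ = 0.0300 m, r₂ = 0.756 m, r₃ = 0.537 m, r₄ = 0.624 m.
V = k[(7.62×10⁻⁶)/(0.0300) + (-4.22×10⁻⁶)/(0.756) + (3.81×10⁻⁶)/(0.537) + (7.66×10⁻⁶)/(0.624)] = 2.41×10⁶ V.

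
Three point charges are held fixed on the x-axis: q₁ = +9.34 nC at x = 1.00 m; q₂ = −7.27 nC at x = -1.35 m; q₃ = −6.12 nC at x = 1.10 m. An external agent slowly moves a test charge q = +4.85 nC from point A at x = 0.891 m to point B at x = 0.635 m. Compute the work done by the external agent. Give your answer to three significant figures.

-1.94×10⁻⁶ J

For quasistatic motion the external work equals the change in potential energy: W_ext = qΔV = q(V_B − V_A).
At A: distances to the source charges are 0.109 m, 2.24 m, 0.209 m; V_A = Σ kqᵢ/rᵢ = 478 V.
At B: distances to the source charges are 0.365 m, 1.99 m, 0.465 m; V_B = Σ kqᵢ/rᵢ = 78.8 V.
ΔV = V_B − V_A = -399 V.
W_ext = qΔV = (4.85×10⁻⁹ C)(-399 V) = -1.94×10⁻⁶ J.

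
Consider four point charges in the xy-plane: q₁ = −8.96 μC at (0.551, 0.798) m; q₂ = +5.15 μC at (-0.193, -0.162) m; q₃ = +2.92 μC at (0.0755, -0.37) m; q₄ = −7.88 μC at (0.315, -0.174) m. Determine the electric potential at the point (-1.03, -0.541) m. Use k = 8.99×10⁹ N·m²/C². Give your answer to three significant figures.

Electric potential is a scalar, so the contributions from each charge add algebraically: V = Σ kqᵢ/rᵢ.
Distances from the field point to each charge: r₁ = 2.07 m, r₂ = 0.919 m, r₃ = 1.12 m, r₄ = 1.39 m.
V = k[(-8.96×10⁻⁶)/(2.07) + (5.15×10⁻⁶)/(0.919) + (2.92×10⁻⁶)/(1.12) + (-7.88×10⁻⁶)/(1.39)] = -1.58×10⁴ V.

-1.58×10⁴ V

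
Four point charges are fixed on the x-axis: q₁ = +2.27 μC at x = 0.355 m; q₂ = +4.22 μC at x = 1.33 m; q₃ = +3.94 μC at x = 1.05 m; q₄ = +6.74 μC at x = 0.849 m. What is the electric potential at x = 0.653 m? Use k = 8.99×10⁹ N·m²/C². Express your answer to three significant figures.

The total potential is the scalar sum of each charge's contribution, V = Σ kqᵢ/rᵢ.
Distances from the field point to each charge: r₁ = 0.298 m, r₂ = 0.677 m, r₃ = 0.397 m, r₄ = 0.196 m.
V = k[(2.27×10⁻⁶)/(0.298) + (4.22×10⁻⁶)/(0.677) + (3.94×10⁻⁶)/(0.397) + (6.74×10⁻⁶)/(0.196)] = 5.23×10⁵ V.

5.23×10⁵ V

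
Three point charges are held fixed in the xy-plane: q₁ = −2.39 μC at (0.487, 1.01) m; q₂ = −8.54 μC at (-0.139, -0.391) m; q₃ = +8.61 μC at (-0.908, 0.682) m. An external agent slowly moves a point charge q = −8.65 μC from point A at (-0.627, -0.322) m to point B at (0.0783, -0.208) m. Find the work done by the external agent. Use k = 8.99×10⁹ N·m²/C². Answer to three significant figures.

For quasistatic motion the external work equals the change in potential energy: W_ext = qΔV = q(V_B − V_A).
At A: distances to the source charges are 1.74 m, 0.493 m, 1.04 m; V_A = Σ kqᵢ/rᵢ = -9.39×10⁴ V.
At B: distances to the source charges are 1.28 m, 0.284 m, 1.33 m; V_B = Σ kqᵢ/rᵢ = -2.29×10⁵ V.
ΔV = V_B − V_A = -1.35×10⁵ V.
W_ext = qΔV = (-8.65×10⁻⁶ C)(-1.35×10⁵ V) = 1.17 J.

1.17 J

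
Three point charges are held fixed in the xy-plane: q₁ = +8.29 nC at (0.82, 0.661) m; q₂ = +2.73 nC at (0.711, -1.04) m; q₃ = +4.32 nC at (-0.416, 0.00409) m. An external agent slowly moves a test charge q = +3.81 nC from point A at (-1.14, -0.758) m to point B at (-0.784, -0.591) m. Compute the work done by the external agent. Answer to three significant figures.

For quasistatic motion the external work equals the change in potential energy: W_ext = qΔV = q(V_B − V_A).
At A: distances to the source charges are 2.42 m, 1.87 m, 1.05 m; V_A = Σ kqᵢ/rᵢ = 80.9 V.
At B: distances to the source charges are 2.03 m, 1.56 m, 0.700 m; V_B = Σ kqᵢ/rᵢ = 108 V.
ΔV = V_B − V_A = 27.0 V.
W_ext = qΔV = (3.81×10⁻⁹ C)(27.0 V) = 1.03×10⁻⁷ J.

1.03×10⁻⁷ J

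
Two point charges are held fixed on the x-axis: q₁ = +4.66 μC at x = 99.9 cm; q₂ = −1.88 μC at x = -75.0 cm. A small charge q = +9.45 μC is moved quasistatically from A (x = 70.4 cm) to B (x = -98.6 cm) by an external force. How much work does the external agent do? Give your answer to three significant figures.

-1.71 J

For quasistatic motion the external work equals the change in potential energy: W_ext = qΔV = q(V_B − V_A).
At A: distances to the source charges are 0.295 m, 1.45 m; V_A = Σ kqᵢ/rᵢ = 1.30×10⁵ V.
At B: distances to the source charges are 1.99 m, 0.236 m; V_B = Σ kqᵢ/rᵢ = -5.05×10⁴ V.
ΔV = V_B − V_A = -1.81×10⁵ V.
W_ext = qΔV = (9.45×10⁻⁶ C)(-1.81×10⁵ V) = -1.71 J.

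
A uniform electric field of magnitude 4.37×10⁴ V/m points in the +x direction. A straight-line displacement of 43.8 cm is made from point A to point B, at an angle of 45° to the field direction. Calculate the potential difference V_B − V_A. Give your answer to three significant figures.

-1.35×10⁴ V

Only the component of displacement along E changes the potential: ΔV = −E·d·cosθ.
ΔV = −(4.37×10⁴ V/m)(0.438 m)cos45° = -1.35×10⁴ V.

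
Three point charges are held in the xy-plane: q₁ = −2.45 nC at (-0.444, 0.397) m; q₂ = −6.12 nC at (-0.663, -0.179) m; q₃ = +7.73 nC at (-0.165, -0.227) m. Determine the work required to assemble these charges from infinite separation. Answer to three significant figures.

-8.80×10⁻⁷ J

The assembly work is the sum of pairwise potential energies, U = Σ_{i<j} kqᵢqⱼ/rᵢⱼ.
Pair separations: r₁₂ = 0.616 m, r₁₃ = 0.684 m, r₂₃ = 0.500 m.
U = (2.19×10⁻⁷) + (-2.49×10⁻⁷) + (-8.50×10⁻⁷) = -8.80×10⁻⁷ J.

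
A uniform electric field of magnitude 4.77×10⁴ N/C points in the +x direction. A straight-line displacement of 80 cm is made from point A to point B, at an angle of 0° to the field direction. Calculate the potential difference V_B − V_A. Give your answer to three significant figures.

-3.82×10⁴ V

Only the component of displacement along E changes the potential: ΔV = −E·d·cosθ.
ΔV = −(4.77×10⁴ V/m)(0.800 m)cos0° = -3.82×10⁴ V.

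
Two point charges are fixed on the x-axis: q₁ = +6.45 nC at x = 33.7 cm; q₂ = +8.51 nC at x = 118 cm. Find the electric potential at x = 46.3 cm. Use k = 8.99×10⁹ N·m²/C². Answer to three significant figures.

Electric potential is a scalar, so the contributions from each charge add algebraically: V = Σ kqᵢ/rᵢ.
Distances from the field point to each charge: r₁ = 0.126 m, r₂ = 0.717 m.
V = k[(6.45×10⁻⁹)/(0.126) + (8.51×10⁻⁹)/(0.717)] = 567 V.

567 V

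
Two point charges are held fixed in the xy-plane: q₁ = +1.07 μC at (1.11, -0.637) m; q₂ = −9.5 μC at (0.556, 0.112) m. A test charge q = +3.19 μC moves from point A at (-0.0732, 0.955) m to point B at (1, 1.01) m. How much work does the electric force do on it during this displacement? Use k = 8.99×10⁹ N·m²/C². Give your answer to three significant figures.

9.85×10⁻³ J

The work done by the electric force is W_field = −ΔU = −q(V_B − V_A) = q(V_A − V_B).
At A: distances to the source charges are 1.98 m, 1.05 m; V_A = Σ kqᵢ/rᵢ = -7.63×10⁴ V.
At B: distances to the source charges are 1.65 m, 1.00 m; V_B = Σ kqᵢ/rᵢ = -7.94×10⁴ V.
ΔV = V_B − V_A = -3090 V.
W_field = −qΔV = −(3.19×10⁻⁶ C)(-3090 V) = 9.85×10⁻³ J.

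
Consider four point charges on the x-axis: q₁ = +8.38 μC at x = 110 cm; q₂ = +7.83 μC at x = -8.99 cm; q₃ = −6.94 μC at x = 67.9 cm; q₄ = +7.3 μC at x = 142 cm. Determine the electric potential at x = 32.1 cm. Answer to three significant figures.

Electric potential is a scalar, so the contributions from each charge add algebraically: V = Σ kqᵢ/rᵢ.
Distances from the field point to each charge: r₁ = 0.779 m, r₂ = 0.411 m, r₃ = 0.358 m, r₄ = 1.10 m.
V = k[(8.38×10⁻⁶)/(0.779) + (7.83×10⁻⁶)/(0.411) + (-6.94×10⁻⁶)/(0.358) + (7.30×10⁻⁶)/(1.10)] = 1.53×10⁵ V.

1.53×10⁵ V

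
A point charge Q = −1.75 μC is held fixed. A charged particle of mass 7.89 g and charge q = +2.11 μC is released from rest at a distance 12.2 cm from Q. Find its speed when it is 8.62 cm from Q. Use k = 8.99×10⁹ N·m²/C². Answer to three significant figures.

5.35 m/s

Only the electrostatic force acts, so mechanical energy is conserved: ½mv² = U₁ − U₂ = kQq(1/r₁ − 1/r₂).
U₁ − U₂ = (8.99×10⁹ N·m²/C²)(-1.75×10⁻⁶ C)(2.11×10⁻⁶ C)(1/0.122 − 1/0.0862) = 0.113 J.
v = √(2·0.113/7.89×10⁻³) = 5.35 m/s.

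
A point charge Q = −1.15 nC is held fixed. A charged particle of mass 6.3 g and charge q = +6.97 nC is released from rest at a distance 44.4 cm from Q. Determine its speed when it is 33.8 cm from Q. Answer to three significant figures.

4.02×10⁻³ m/s

Only the electrostatic force acts, so mechanical energy is conserved: ½mv² = U₁ − U₂ = kQq(1/r₁ − 1/r₂).
U₁ − U₂ = (8.99×10⁹ N·m²/C²)(-1.15×10⁻⁹ C)(6.97×10⁻⁹ C)(1/0.444 − 1/0.338) = 5.09×10⁻⁸ J.
v = √(2·5.09×10⁻⁸/6.30×10⁻³) = 4.02×10⁻³ m/s.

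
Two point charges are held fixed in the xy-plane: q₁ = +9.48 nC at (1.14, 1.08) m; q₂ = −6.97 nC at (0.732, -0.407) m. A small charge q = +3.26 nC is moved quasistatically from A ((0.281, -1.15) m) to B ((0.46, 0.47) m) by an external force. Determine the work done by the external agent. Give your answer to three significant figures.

2.00×10⁻⁷ J

For quasistatic motion the external work equals the change in potential energy: W_ext = qΔV = q(V_B − V_A).
At A: distances to the source charges are 2.39 m, 0.869 m; V_A = Σ kqᵢ/rᵢ = -36.4 V.
At B: distances to the source charges are 0.914 m, 0.918 m; V_B = Σ kqᵢ/rᵢ = 25.1 V.
ΔV = V_B − V_A = 61.5 V.
W_ext = qΔV = (3.26×10⁻⁹ C)(61.5 V) = 2.00×10⁻⁷ J.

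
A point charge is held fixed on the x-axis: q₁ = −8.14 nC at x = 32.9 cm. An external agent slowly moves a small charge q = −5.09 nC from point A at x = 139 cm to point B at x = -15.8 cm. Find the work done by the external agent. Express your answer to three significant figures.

For quasistatic motion the external work equals the change in potential energy: W_ext = qΔV = q(V_B − V_A).
At A: distance to the source charge is 1.06 m; V_A = kq₁/r = -69.0 V.
At B: distance to the source charge is 0.487 m; V_B = kq₁/r = -150 V.
ΔV = V_B − V_A = -81.3 V.
W_ext = qΔV = (-5.09×10⁻⁹ C)(-81.3 V) = 4.14×10⁻⁷ J.

4.14×10⁻⁷ J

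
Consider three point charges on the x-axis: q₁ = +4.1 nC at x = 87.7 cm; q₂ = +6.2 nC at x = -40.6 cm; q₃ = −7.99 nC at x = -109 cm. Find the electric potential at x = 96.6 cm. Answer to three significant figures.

420 V

The total potential is the scalar sum of each charge's contribution, V = Σ kqᵢ/rᵢ.
Distances from the field point to each charge: r₁ = 0.0890 m, r₂ = 1.37 m, r₃ = 2.06 m.
V = k[(4.10×10⁻⁹)/(0.0890) + (6.20×10⁻⁹)/(1.37) + (-7.99×10⁻⁹)/(2.06)] = 420 V.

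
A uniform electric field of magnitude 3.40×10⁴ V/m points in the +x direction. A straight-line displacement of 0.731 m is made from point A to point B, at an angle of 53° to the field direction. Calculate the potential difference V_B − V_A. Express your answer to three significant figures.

-1.50×10⁴ V

Only the component of displacement along E changes the potential: ΔV = −E·d·cosθ.
ΔV = −(3.40×10⁴ V/m)(0.731 m)cos53° = -1.50×10⁴ V.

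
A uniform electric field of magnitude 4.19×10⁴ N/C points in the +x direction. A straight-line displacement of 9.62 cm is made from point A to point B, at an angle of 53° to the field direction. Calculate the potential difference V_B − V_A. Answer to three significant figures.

Only the component of displacement along E changes the potential: ΔV = −E·d·cosθ.
ΔV = −(4.19×10⁴ V/m)(0.0962 m)cos53° = -2430 V.

-2430 V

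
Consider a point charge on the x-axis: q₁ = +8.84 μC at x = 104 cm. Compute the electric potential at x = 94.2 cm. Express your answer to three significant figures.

8.11×10⁵ V

Electric potential is a scalar, so the contributions from each charge add algebraically: V = Σ kqᵢ/rᵢ.
V = k[(8.84×10⁻⁶)/(0.0980)] = 8.11×10⁵ V.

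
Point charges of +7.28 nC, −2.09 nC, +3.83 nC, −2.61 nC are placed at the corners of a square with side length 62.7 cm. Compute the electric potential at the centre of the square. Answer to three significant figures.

130 V

The total potential is the scalar sum of each charge's contribution, V = Σ kqᵢ/rᵢ.
The distance from each corner to the centre is a√2/2 = 0.443 m.
V = k[(7.28×10⁻⁹)/(0.443) + (-2.09×10⁻⁹)/(0.443) + (3.83×10⁻⁹)/(0.443) + (-2.61×10⁻⁹)/(0.443)] = 130 V.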